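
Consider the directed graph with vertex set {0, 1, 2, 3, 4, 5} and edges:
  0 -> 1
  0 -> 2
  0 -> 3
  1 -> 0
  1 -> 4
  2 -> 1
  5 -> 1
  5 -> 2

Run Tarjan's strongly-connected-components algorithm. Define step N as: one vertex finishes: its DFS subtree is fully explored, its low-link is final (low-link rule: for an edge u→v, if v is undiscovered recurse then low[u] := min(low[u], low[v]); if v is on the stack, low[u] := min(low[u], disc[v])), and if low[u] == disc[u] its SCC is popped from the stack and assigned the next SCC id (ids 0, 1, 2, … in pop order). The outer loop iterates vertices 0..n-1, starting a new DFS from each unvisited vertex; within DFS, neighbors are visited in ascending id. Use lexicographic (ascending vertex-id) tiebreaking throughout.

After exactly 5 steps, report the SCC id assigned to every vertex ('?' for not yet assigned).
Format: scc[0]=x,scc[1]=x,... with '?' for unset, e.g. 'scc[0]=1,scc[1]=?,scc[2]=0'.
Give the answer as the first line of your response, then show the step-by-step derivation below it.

scc[0]=2,scc[1]=2,scc[2]=2,scc[3]=1,scc[4]=0,scc[5]=?

step 1: low=(low[0]=0,low[1]=0,low[2]=?,low[3]=?,low[4]=2,low[5]=?); scc=(scc[0]=?,scc[1]=?,scc[2]=?,scc[3]=?,scc[4]=0,scc[5]=?)
step 2: low=(low[0]=0,low[1]=0,low[2]=?,low[3]=?,low[4]=2,low[5]=?); scc=(scc[0]=?,scc[1]=?,scc[2]=?,scc[3]=?,scc[4]=0,scc[5]=?)
step 3: low=(low[0]=0,low[1]=0,low[2]=1,low[3]=?,low[4]=2,low[5]=?); scc=(scc[0]=?,scc[1]=?,scc[2]=?,scc[3]=?,scc[4]=0,scc[5]=?)
step 4: low=(low[0]=0,low[1]=0,low[2]=1,low[3]=4,low[4]=2,low[5]=?); scc=(scc[0]=?,scc[1]=?,scc[2]=?,scc[3]=1,scc[4]=0,scc[5]=?)
step 5: low=(low[0]=0,low[1]=0,low[2]=1,low[3]=4,low[4]=2,low[5]=?); scc=(scc[0]=2,scc[1]=2,scc[2]=2,scc[3]=1,scc[4]=0,scc[5]=?)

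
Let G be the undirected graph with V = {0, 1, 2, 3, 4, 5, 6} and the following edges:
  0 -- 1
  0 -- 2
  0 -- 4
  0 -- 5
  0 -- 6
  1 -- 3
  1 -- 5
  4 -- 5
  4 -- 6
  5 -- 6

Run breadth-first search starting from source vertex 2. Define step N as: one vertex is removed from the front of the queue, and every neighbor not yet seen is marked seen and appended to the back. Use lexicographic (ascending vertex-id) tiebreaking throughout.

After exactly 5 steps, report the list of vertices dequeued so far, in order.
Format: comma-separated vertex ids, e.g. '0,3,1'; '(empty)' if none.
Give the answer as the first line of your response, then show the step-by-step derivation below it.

2,0,1,4,5

step 1: dequeue 2; queue=[0]; order=2
step 2: dequeue 0; queue=[1,4,5,6]; order=2,0
step 3: dequeue 1; queue=[4,5,6,3]; order=2,0,1
step 4: dequeue 4; queue=[5,6,3]; order=2,0,1,4
step 5: dequeue 5; queue=[6,3]; order=2,0,1,4,5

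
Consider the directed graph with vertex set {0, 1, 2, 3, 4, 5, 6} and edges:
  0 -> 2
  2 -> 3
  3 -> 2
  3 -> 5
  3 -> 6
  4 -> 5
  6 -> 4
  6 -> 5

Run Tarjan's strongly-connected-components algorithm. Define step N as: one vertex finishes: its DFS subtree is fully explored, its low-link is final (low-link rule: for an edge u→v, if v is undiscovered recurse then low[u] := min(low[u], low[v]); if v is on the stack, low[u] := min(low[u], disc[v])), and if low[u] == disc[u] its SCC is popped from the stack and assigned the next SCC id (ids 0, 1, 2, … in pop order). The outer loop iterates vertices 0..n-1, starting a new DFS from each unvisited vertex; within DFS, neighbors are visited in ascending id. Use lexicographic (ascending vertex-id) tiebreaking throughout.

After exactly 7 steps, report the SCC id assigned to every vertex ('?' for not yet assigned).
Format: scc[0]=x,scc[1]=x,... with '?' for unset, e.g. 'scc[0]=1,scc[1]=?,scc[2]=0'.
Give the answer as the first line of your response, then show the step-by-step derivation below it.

scc[0]=4,scc[1]=5,scc[2]=3,scc[3]=3,scc[4]=1,scc[5]=0,scc[6]=2

step 1: low=(low[0]=0,low[1]=?,low[2]=1,low[3]=1,low[4]=?,low[5]=3,low[6]=?); scc=(scc[0]=?,scc[1]=?,scc[2]=?,scc[3]=?,scc[4]=?,scc[5]=0,scc[6]=?)
step 2: low=(low[0]=0,low[1]=?,low[2]=1,low[3]=1,low[4]=5,low[5]=3,low[6]=4); scc=(scc[0]=?,scc[1]=?,scc[2]=?,scc[3]=?,scc[4]=1,scc[5]=0,scc[6]=?)
step 3: low=(low[0]=0,low[1]=?,low[2]=1,low[3]=1,low[4]=5,low[5]=3,low[6]=4); scc=(scc[0]=?,scc[1]=?,scc[2]=?,scc[3]=?,scc[4]=1,scc[5]=0,scc[6]=2)
step 4: low=(low[0]=0,low[1]=?,low[2]=1,low[3]=1,low[4]=5,low[5]=3,low[6]=4); scc=(scc[0]=?,scc[1]=?,scc[2]=?,scc[3]=?,scc[4]=1,scc[5]=0,scc[6]=2)
step 5: low=(low[0]=0,low[1]=?,low[2]=1,low[3]=1,low[4]=5,low[5]=3,low[6]=4); scc=(scc[0]=?,scc[1]=?,scc[2]=3,scc[3]=3,scc[4]=1,scc[5]=0,scc[6]=2)
step 6: low=(low[0]=0,low[1]=?,low[2]=1,low[3]=1,low[4]=5,low[5]=3,low[6]=4); scc=(scc[0]=4,scc[1]=?,scc[2]=3,scc[3]=3,scc[4]=1,scc[5]=0,scc[6]=2)
step 7: low=(low[0]=0,low[1]=6,low[2]=1,low[3]=1,low[4]=5,low[5]=3,low[6]=4); scc=(scc[0]=4,scc[1]=5,scc[2]=3,scc[3]=3,scc[4]=1,scc[5]=0,scc[6]=2)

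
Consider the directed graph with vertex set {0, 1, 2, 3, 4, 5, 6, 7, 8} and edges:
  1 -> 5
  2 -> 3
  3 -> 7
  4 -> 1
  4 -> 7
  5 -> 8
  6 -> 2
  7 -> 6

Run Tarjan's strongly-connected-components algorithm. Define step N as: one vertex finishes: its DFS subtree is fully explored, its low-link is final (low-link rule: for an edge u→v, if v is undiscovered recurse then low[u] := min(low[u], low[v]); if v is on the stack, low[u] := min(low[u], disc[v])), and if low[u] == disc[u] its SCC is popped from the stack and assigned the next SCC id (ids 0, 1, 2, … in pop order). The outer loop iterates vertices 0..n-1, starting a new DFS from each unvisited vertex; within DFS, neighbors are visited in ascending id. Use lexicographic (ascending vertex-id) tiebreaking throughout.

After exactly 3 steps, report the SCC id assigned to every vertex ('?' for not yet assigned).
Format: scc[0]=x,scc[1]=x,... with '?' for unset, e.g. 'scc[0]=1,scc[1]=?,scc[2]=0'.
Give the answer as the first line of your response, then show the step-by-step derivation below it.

scc[0]=0,scc[1]=?,scc[2]=?,scc[3]=?,scc[4]=?,scc[5]=2,scc[6]=?,scc[7]=?,scc[8]=1

step 1: low=(low[0]=0,low[1]=?,low[2]=?,low[3]=?,low[4]=?,low[5]=?,low[6]=?,low[7]=?,low[8]=?); scc=(scc[0]=0,scc[1]=?,scc[2]=?,scc[3]=?,scc[4]=?,scc[5]=?,scc[6]=?,scc[7]=?,scc[8]=?)
step 2: low=(low[0]=0,low[1]=1,low[2]=?,low[3]=?,low[4]=?,low[5]=2,low[6]=?,low[7]=?,low[8]=3); scc=(scc[0]=0,scc[1]=?,scc[2]=?,scc[3]=?,scc[4]=?,scc[5]=?,scc[6]=?,scc[7]=?,scc[8]=1)
step 3: low=(low[0]=0,low[1]=1,low[2]=?,low[3]=?,low[4]=?,low[5]=2,low[6]=?,low[7]=?,low[8]=3); scc=(scc[0]=0,scc[1]=?,scc[2]=?,scc[3]=?,scc[4]=?,scc[5]=2,scc[6]=?,scc[7]=?,scc[8]=1)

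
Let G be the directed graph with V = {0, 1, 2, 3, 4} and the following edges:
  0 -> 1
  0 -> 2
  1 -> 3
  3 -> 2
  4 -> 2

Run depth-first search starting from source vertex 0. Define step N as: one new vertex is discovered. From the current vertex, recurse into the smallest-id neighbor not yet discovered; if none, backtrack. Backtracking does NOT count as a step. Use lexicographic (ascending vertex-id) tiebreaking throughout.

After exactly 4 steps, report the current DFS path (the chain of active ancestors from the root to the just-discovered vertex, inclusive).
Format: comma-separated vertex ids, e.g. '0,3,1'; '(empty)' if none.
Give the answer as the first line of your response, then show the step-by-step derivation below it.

0,1,3,2

step 1: discover 0; path=0; order=0
step 2: discover 1; path=0>1; order=0,1
step 3: discover 3; path=0>1>3; order=0,1,3
step 4: discover 2; path=0>1>3>2; order=0,1,3,2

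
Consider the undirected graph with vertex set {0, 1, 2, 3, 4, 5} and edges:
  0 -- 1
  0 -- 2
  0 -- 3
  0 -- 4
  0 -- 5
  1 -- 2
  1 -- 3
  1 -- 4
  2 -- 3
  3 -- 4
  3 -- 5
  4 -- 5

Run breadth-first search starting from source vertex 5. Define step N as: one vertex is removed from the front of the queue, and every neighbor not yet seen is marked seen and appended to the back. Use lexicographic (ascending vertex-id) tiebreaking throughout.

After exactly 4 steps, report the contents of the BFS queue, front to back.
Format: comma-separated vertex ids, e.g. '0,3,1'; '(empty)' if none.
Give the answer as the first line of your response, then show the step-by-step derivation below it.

1,2

step 1: dequeue 5; queue=[0,3,4]; order=5
step 2: dequeue 0; queue=[3,4,1,2]; order=5,0
step 3: dequeue 3; queue=[4,1,2]; order=5,0,3
step 4: dequeue 4; queue=[1,2]; order=5,0,3,4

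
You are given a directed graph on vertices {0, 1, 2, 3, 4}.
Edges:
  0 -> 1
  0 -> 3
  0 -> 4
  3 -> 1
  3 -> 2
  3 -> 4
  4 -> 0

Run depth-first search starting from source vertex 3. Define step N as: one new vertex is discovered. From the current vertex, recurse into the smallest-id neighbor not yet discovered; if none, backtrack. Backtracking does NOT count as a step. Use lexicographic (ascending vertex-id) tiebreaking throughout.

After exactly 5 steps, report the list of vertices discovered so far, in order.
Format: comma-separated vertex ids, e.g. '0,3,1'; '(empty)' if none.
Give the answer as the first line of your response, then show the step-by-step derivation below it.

3,1,2,4,0

step 1: discover 3; path=3; order=3
step 2: discover 1; path=3>1; order=3,1
step 3: discover 2; path=3>2; order=3,1,2
step 4: discover 4; path=3>4; order=3,1,2,4
step 5: discover 0; path=3>4>0; order=3,1,2,4,0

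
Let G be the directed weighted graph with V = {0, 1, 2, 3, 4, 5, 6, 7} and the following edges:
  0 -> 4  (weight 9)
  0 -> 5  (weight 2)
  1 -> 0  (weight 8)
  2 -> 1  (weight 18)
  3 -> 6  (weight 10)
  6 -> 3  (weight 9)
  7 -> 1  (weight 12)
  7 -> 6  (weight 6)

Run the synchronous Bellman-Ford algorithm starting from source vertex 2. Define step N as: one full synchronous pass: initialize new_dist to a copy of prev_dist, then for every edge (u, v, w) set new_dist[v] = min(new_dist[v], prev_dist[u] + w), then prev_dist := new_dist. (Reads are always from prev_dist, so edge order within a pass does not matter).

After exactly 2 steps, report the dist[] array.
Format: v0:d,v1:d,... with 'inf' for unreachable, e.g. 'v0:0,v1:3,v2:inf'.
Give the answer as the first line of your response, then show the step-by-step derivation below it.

v0:26,v1:18,v2:0,v3:inf,v4:inf,v5:inf,v6:inf,v7:inf

step 1: dist = v0:inf,v1:18,v2:0,v3:inf,v4:inf,v5:inf,v6:inf,v7:inf
step 2: dist = v0:26,v1:18,v2:0,v3:inf,v4:inf,v5:inf,v6:inf,v7:inf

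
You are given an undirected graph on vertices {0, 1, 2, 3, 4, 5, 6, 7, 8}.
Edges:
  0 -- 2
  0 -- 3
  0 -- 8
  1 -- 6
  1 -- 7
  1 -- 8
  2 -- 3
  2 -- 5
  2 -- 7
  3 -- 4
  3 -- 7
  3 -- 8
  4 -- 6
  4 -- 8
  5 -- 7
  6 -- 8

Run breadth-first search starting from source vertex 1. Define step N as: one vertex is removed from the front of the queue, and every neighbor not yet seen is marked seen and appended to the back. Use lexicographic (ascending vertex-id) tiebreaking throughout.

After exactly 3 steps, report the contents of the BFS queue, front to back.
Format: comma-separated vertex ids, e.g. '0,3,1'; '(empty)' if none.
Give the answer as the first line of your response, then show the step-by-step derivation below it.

8,4,2,3,5

step 1: dequeue 1; queue=[6,7,8]; order=1
step 2: dequeue 6; queue=[7,8,4]; order=1,6
step 3: dequeue 7; queue=[8,4,2,3,5]; order=1,6,7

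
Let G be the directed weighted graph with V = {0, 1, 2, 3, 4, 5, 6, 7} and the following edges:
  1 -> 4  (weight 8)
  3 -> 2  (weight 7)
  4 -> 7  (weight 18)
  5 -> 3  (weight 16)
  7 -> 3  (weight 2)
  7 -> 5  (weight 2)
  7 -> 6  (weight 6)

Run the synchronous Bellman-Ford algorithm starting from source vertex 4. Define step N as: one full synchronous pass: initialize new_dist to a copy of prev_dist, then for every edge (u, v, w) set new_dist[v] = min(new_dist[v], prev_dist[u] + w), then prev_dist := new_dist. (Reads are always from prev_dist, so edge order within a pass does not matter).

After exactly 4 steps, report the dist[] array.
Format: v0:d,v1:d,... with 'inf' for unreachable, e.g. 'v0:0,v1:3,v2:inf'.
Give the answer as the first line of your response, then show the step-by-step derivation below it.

v0:inf,v1:inf,v2:27,v3:20,v4:0,v5:20,v6:24,v7:18

step 1: dist = v0:inf,v1:inf,v2:inf,v3:inf,v4:0,v5:inf,v6:inf,v7:18
step 2: dist = v0:inf,v1:inf,v2:inf,v3:20,v4:0,v5:20,v6:24,v7:18
step 3: dist = v0:inf,v1:inf,v2:27,v3:20,v4:0,v5:20,v6:24,v7:18
step 4: dist = v0:inf,v1:inf,v2:27,v3:20,v4:0,v5:20,v6:24,v7:18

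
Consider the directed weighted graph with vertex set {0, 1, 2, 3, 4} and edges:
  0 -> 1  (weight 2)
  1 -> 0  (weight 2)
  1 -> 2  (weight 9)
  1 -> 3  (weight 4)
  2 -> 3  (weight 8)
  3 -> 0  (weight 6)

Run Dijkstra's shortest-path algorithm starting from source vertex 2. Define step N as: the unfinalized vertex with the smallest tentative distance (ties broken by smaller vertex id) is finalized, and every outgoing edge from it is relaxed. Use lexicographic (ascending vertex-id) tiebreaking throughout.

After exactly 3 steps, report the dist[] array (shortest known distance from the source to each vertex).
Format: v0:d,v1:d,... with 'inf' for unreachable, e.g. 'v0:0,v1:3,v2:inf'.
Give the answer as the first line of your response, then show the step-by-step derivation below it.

v0:14,v1:16,v2:0,v3:8,v4:inf

step 1: dist = v0:inf,v1:inf,v2:0,v3:8,v4:inf
step 2: dist = v0:14,v1:inf,v2:0,v3:8,v4:inf
step 3: dist = v0:14,v1:16,v2:0,v3:8,v4:inf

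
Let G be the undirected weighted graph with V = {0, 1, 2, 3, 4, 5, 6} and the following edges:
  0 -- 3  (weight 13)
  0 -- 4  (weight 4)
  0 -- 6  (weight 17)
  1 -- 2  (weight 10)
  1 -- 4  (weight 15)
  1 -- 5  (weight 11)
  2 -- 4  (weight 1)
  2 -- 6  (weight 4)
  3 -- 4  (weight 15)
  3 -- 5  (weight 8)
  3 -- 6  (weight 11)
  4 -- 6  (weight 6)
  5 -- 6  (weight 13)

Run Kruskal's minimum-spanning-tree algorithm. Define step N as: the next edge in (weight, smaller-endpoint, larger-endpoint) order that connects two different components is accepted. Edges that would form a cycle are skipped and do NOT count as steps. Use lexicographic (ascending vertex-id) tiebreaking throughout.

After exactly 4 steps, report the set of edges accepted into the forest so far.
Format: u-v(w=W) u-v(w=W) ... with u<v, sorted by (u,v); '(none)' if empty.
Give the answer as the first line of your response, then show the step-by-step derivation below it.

0-4(w=4) 2-4(w=1) 2-6(w=4) 3-5(w=8)

step 1: add edge 2-4 (w=1); MST = {2-4(w=1)}
step 2: add edge 0-4 (w=4); MST = {0-4(w=4) 2-4(w=1)}
step 3: add edge 2-6 (w=4); MST = {0-4(w=4) 2-4(w=1) 2-6(w=4)}
step 4: add edge 3-5 (w=8); MST = {0-4(w=4) 2-4(w=1) 2-6(w=4) 3-5(w=8)}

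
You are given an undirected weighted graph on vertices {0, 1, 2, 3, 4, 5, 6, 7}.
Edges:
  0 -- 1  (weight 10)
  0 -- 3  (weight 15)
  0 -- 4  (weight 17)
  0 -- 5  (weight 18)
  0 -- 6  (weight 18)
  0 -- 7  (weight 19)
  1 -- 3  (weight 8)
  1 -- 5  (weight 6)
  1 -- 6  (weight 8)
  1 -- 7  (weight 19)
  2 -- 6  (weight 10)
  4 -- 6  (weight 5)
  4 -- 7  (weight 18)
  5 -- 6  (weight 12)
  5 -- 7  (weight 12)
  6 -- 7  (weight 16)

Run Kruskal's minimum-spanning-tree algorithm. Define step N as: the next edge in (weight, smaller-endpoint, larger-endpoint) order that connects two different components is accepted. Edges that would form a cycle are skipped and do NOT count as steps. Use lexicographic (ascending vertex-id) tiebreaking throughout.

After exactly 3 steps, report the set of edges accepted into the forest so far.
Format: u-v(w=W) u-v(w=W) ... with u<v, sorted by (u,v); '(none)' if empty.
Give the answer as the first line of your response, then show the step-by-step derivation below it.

1-3(w=8) 1-5(w=6) 4-6(w=5)

step 1: add edge 4-6 (w=5); MST = {4-6(w=5)}
step 2: add edge 1-5 (w=6); MST = {1-5(w=6) 4-6(w=5)}
step 3: add edge 1-3 (w=8); MST = {1-3(w=8) 1-5(w=6) 4-6(w=5)}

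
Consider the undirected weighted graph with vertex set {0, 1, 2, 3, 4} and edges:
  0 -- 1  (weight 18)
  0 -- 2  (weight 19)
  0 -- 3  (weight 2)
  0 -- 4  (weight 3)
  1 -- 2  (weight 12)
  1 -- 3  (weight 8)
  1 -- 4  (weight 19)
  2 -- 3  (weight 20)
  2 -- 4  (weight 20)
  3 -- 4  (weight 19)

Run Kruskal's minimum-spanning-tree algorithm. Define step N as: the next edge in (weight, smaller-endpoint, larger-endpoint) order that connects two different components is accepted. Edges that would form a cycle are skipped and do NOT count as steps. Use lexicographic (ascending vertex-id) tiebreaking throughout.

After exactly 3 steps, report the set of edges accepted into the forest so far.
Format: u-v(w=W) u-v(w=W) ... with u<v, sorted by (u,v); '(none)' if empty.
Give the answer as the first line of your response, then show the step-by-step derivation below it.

0-3(w=2) 0-4(w=3) 1-3(w=8)

step 1: add edge 0-3 (w=2); MST = {0-3(w=2)}
step 2: add edge 0-4 (w=3); MST = {0-3(w=2) 0-4(w=3)}
step 3: add edge 1-3 (w=8); MST = {0-3(w=2) 0-4(w=3) 1-3(w=8)}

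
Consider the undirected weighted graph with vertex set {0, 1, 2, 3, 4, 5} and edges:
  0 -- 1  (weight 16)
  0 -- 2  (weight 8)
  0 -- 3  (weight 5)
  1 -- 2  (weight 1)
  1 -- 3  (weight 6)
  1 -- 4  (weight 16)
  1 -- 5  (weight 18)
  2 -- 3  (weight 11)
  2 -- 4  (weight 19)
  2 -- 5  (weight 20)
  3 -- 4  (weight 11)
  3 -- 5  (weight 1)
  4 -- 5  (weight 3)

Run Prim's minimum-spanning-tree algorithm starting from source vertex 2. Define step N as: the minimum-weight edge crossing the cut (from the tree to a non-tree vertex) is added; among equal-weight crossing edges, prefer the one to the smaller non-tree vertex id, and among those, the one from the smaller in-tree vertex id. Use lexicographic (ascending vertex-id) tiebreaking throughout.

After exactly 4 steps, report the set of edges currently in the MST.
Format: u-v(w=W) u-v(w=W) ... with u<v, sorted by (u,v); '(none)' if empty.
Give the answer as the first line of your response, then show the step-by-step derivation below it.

1-2(w=1) 1-3(w=6) 3-5(w=1) 4-5(w=3)

step 1: add edge 1-2 (w=1); MST = {1-2(w=1)}
step 2: add edge 1-3 (w=6); MST = {1-2(w=1) 1-3(w=6)}
step 3: add edge 3-5 (w=1); MST = {1-2(w=1) 1-3(w=6) 3-5(w=1)}
step 4: add edge 4-5 (w=3); MST = {1-2(w=1) 1-3(w=6) 3-5(w=1) 4-5(w=3)}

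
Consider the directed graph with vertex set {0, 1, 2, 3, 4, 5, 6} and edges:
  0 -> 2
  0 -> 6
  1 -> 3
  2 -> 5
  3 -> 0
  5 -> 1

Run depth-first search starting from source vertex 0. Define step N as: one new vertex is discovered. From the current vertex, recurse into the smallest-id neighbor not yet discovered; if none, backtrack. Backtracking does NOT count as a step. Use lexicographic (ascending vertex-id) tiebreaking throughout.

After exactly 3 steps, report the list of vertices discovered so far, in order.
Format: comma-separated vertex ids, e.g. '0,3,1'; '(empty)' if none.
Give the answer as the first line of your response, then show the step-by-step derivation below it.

0,2,5

step 1: discover 0; path=0; order=0
step 2: discover 2; path=0>2; order=0,2
step 3: discover 5; path=0>2>5; order=0,2,5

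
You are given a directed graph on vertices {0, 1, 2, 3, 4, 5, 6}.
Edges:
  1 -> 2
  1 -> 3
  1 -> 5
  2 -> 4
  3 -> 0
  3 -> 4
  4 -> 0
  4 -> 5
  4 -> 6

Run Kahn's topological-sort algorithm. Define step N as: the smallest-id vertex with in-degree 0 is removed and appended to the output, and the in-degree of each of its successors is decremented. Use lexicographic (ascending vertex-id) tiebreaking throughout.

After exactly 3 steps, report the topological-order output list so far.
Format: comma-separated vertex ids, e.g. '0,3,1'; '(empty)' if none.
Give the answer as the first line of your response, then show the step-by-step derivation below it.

1,2,3

step 1: output 1; order=[1]; indeg=(2,0,0,0,2,1,1)
step 2: output 2; order=[1,2]; indeg=(2,0,0,0,1,1,1)
step 3: output 3; order=[1,2,3]; indeg=(1,0,0,0,0,1,1)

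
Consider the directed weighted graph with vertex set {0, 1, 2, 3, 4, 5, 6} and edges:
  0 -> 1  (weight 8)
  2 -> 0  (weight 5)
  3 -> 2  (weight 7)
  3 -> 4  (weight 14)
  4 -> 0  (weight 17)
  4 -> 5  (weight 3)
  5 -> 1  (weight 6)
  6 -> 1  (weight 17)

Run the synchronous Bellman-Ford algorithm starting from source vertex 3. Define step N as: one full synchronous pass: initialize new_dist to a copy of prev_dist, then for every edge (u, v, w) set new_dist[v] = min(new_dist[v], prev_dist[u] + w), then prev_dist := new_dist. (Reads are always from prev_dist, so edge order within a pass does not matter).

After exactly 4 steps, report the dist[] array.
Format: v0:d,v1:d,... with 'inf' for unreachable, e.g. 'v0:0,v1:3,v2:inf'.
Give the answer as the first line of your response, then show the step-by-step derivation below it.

v0:12,v1:20,v2:7,v3:0,v4:14,v5:17,v6:inf

step 1: dist = v0:inf,v1:inf,v2:7,v3:0,v4:14,v5:inf,v6:inf
step 2: dist = v0:12,v1:inf,v2:7,v3:0,v4:14,v5:17,v6:inf
step 3: dist = v0:12,v1:20,v2:7,v3:0,v4:14,v5:17,v6:inf
step 4: dist = v0:12,v1:20,v2:7,v3:0,v4:14,v5:17,v6:inf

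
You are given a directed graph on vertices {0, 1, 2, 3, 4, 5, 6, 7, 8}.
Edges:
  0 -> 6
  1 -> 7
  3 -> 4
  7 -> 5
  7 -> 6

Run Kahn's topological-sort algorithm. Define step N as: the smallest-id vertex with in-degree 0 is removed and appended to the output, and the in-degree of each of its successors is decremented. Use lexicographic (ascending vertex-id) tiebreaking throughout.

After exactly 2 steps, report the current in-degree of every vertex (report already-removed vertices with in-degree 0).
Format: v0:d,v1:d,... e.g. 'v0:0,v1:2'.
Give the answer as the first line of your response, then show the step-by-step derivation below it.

v0:0,v1:0,v2:0,v3:0,v4:1,v5:1,v6:1,v7:0,v8:0

step 1: output 0; order=[0]; indeg=(0,0,0,0,1,1,1,1,0)
step 2: output 1; order=[0,1]; indeg=(0,0,0,0,1,1,1,0,0)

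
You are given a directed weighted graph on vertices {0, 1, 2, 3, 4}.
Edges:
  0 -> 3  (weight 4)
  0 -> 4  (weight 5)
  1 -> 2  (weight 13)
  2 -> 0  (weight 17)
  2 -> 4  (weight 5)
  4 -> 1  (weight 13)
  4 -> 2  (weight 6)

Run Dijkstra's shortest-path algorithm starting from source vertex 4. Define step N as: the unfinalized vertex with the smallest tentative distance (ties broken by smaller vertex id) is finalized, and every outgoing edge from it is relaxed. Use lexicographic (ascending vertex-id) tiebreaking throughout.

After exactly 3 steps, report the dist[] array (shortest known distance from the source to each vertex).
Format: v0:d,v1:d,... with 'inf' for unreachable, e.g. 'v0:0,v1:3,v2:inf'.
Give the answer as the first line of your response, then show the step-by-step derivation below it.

v0:23,v1:13,v2:6,v3:inf,v4:0

step 1: dist = v0:inf,v1:13,v2:6,v3:inf,v4:0
step 2: dist = v0:23,v1:13,v2:6,v3:inf,v4:0
step 3: dist = v0:23,v1:13,v2:6,v3:inf,v4:0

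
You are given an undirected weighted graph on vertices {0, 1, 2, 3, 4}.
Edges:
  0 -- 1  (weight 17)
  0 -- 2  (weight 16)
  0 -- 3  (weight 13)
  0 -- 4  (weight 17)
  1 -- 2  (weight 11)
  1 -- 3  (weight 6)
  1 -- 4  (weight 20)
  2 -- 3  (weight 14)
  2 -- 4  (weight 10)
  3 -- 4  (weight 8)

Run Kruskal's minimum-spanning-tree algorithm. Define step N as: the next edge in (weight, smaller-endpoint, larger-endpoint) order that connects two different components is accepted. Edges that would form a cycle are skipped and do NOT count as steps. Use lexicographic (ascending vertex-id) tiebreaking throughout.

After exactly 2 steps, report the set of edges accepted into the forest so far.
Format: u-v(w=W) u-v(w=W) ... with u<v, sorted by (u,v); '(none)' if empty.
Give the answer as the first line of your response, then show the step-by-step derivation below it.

1-3(w=6) 3-4(w=8)

step 1: add edge 1-3 (w=6); MST = {1-3(w=6)}
step 2: add edge 3-4 (w=8); MST = {1-3(w=6) 3-4(w=8)}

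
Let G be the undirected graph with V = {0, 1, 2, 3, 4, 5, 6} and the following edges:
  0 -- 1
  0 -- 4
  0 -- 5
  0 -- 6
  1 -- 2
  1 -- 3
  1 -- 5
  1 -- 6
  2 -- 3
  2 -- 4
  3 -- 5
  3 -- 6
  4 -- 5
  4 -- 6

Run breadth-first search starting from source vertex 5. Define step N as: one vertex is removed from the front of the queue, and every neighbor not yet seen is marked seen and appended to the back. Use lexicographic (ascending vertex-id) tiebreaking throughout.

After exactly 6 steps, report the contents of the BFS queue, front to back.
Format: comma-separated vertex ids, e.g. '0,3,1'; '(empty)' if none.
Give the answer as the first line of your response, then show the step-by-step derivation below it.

2

step 1: dequeue 5; queue=[0,1,3,4]; order=5
step 2: dequeue 0; queue=[1,3,4,6]; order=5,0
step 3: dequeue 1; queue=[3,4,6,2]; order=5,0,1
step 4: dequeue 3; queue=[4,6,2]; order=5,0,1,3
step 5: dequeue 4; queue=[6,2]; order=5,0,1,3,4
step 6: dequeue 6; queue=[2]; order=5,0,1,3,4,6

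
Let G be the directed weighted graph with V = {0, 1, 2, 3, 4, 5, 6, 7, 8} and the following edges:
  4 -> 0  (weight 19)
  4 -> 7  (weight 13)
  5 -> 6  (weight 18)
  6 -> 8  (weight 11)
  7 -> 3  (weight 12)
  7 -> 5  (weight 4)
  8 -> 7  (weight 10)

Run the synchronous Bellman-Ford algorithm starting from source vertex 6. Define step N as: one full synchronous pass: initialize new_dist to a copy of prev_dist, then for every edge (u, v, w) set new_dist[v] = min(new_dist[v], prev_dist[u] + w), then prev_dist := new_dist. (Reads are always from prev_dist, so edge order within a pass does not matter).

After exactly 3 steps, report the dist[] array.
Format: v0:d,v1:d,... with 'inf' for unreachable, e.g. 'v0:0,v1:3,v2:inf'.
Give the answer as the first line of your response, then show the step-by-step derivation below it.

v0:inf,v1:inf,v2:inf,v3:33,v4:inf,v5:25,v6:0,v7:21,v8:11

step 1: dist = v0:inf,v1:inf,v2:inf,v3:inf,v4:inf,v5:inf,v6:0,v7:inf,v8:11
step 2: dist = v0:inf,v1:inf,v2:inf,v3:inf,v4:inf,v5:inf,v6:0,v7:21,v8:11
step 3: dist = v0:inf,v1:inf,v2:inf,v3:33,v4:inf,v5:25,v6:0,v7:21,v8:11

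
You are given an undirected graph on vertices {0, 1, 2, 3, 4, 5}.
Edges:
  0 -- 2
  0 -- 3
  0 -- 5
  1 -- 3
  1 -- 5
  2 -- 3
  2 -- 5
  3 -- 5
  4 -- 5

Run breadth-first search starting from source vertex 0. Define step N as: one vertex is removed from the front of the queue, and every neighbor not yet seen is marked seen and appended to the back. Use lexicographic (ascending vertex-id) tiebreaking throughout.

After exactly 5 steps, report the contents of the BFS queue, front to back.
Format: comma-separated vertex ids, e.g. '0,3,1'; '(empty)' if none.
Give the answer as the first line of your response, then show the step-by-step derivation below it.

4

step 1: dequeue 0; queue=[2,3,5]; order=0
step 2: dequeue 2; queue=[3,5]; order=0,2
step 3: dequeue 3; queue=[5,1]; order=0,2,3
step 4: dequeue 5; queue=[1,4]; order=0,2,3,5
step 5: dequeue 1; queue=[4]; order=0,2,3,5,1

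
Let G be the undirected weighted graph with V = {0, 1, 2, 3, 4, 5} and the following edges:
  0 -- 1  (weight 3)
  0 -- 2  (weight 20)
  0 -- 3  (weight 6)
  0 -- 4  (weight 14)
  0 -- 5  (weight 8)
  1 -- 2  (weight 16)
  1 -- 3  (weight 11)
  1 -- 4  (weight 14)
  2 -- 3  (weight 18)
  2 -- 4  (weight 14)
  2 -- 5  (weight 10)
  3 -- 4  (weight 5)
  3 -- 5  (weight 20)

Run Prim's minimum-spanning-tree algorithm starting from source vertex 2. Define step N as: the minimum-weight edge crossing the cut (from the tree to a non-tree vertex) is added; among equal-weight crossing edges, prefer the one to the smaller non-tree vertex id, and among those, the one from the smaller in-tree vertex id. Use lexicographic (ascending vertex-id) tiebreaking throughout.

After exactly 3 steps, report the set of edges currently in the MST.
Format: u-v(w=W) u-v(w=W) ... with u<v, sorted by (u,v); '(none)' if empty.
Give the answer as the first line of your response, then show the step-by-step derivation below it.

0-1(w=3) 0-5(w=8) 2-5(w=10)

step 1: add edge 2-5 (w=10); MST = {2-5(w=10)}
step 2: add edge 0-5 (w=8); MST = {0-5(w=8) 2-5(w=10)}
step 3: add edge 0-1 (w=3); MST = {0-1(w=3) 0-5(w=8) 2-5(w=10)}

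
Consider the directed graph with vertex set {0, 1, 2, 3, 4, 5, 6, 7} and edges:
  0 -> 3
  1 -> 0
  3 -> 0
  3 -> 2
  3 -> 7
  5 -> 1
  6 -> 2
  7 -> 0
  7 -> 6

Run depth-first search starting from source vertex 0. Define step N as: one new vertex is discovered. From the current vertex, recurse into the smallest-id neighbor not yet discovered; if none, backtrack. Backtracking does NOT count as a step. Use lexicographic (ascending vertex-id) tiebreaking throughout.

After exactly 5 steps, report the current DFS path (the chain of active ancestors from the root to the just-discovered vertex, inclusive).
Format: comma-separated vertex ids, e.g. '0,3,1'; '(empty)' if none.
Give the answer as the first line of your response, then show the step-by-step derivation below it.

0,3,7,6

step 1: discover 0; path=0; order=0
step 2: discover 3; path=0>3; order=0,3
step 3: discover 2; path=0>3>2; order=0,3,2
step 4: discover 7; path=0>3>7; order=0,3,2,7
step 5: discover 6; path=0>3>7>6; order=0,3,2,7,6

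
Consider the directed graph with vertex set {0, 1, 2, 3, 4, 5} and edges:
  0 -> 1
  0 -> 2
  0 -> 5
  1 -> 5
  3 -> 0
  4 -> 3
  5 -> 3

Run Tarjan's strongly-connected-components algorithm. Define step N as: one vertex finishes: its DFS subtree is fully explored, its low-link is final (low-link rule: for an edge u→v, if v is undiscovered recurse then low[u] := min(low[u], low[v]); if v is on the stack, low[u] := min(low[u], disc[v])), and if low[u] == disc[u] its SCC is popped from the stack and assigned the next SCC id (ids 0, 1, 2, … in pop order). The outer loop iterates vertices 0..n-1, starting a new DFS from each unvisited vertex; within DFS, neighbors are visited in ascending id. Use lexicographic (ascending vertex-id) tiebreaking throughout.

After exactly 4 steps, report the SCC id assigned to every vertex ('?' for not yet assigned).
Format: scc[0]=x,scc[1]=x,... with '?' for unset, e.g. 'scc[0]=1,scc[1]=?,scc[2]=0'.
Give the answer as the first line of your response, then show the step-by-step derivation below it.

scc[0]=?,scc[1]=?,scc[2]=0,scc[3]=?,scc[4]=?,scc[5]=?

step 1: low=(low[0]=0,low[1]=1,low[2]=?,low[3]=0,low[4]=?,low[5]=2); scc=(scc[0]=?,scc[1]=?,scc[2]=?,scc[3]=?,scc[4]=?,scc[5]=?)
step 2: low=(low[0]=0,low[1]=1,low[2]=?,low[3]=0,low[4]=?,low[5]=0); scc=(scc[0]=?,scc[1]=?,scc[2]=?,scc[3]=?,scc[4]=?,scc[5]=?)
step 3: low=(low[0]=0,low[1]=0,low[2]=?,low[3]=0,low[4]=?,low[5]=0); scc=(scc[0]=?,scc[1]=?,scc[2]=?,scc[3]=?,scc[4]=?,scc[5]=?)
step 4: low=(low[0]=0,low[1]=0,low[2]=4,low[3]=0,low[4]=?,low[5]=0); scc=(scc[0]=?,scc[1]=?,scc[2]=0,scc[3]=?,scc[4]=?,scc[5]=?)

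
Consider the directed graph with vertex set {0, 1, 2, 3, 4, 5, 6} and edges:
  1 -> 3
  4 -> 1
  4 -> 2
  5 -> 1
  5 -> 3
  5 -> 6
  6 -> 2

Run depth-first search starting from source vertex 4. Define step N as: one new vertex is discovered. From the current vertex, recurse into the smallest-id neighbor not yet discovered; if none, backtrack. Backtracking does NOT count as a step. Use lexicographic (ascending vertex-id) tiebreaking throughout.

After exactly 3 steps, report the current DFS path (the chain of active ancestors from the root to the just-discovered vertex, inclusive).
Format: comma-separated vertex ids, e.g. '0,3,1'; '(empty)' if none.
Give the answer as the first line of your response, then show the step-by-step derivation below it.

4,1,3

step 1: discover 4; path=4; order=4
step 2: discover 1; path=4>1; order=4,1
step 3: discover 3; path=4>1>3; order=4,1,3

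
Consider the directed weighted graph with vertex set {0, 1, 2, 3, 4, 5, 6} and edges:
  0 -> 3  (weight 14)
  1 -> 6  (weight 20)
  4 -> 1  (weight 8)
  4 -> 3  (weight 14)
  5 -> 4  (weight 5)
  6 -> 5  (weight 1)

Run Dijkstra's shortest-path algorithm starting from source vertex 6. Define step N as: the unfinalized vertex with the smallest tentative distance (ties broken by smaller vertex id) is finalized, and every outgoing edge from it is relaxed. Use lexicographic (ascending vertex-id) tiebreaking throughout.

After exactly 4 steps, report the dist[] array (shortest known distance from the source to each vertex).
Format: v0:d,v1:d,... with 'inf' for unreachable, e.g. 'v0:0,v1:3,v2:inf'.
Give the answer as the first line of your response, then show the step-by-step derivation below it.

v0:inf,v1:14,v2:inf,v3:20,v4:6,v5:1,v6:0

step 1: dist = v0:inf,v1:inf,v2:inf,v3:inf,v4:inf,v5:1,v6:0
step 2: dist = v0:inf,v1:inf,v2:inf,v3:inf,v4:6,v5:1,v6:0
step 3: dist = v0:inf,v1:14,v2:inf,v3:20,v4:6,v5:1,v6:0
step 4: dist = v0:inf,v1:14,v2:inf,v3:20,v4:6,v5:1,v6:0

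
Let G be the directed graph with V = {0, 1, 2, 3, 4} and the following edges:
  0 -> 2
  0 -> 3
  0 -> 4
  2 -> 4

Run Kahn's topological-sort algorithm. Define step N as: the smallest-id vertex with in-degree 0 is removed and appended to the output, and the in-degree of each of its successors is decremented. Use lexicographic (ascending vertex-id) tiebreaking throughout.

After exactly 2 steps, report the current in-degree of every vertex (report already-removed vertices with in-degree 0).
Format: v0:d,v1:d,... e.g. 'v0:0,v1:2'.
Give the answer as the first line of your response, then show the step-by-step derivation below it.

v0:0,v1:0,v2:0,v3:0,v4:1

step 1: output 0; order=[0]; indeg=(0,0,0,0,1)
step 2: output 1; order=[0,1]; indeg=(0,0,0,0,1)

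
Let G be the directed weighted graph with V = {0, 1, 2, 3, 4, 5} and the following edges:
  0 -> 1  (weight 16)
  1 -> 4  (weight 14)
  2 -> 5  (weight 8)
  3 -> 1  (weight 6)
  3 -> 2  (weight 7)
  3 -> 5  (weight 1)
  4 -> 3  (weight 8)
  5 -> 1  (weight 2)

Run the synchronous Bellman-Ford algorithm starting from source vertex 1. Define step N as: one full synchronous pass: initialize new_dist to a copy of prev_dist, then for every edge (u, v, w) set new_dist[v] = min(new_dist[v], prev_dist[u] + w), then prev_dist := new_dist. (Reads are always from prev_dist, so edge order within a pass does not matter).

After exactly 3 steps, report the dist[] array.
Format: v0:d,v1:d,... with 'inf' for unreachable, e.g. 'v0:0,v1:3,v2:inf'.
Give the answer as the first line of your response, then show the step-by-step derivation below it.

v0:inf,v1:0,v2:29,v3:22,v4:14,v5:23

step 1: dist = v0:inf,v1:0,v2:inf,v3:inf,v4:14,v5:inf
step 2: dist = v0:inf,v1:0,v2:inf,v3:22,v4:14,v5:inf
step 3: dist = v0:inf,v1:0,v2:29,v3:22,v4:14,v5:23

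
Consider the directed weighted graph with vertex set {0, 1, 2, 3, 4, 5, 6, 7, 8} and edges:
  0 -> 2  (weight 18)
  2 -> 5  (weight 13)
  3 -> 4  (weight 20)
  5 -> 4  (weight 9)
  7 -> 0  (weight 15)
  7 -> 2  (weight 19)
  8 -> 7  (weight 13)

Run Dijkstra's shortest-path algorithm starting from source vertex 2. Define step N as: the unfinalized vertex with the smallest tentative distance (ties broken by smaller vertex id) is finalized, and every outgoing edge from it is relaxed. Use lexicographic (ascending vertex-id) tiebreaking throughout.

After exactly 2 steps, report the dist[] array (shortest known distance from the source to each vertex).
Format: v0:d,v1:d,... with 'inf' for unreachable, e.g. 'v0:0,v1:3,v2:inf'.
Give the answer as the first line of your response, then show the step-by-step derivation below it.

v0:inf,v1:inf,v2:0,v3:inf,v4:22,v5:13,v6:inf,v7:inf,v8:inf

step 1: dist = v0:inf,v1:inf,v2:0,v3:inf,v4:inf,v5:13,v6:inf,v7:inf,v8:inf
step 2: dist = v0:inf,v1:inf,v2:0,v3:inf,v4:22,v5:13,v6:inf,v7:inf,v8:inf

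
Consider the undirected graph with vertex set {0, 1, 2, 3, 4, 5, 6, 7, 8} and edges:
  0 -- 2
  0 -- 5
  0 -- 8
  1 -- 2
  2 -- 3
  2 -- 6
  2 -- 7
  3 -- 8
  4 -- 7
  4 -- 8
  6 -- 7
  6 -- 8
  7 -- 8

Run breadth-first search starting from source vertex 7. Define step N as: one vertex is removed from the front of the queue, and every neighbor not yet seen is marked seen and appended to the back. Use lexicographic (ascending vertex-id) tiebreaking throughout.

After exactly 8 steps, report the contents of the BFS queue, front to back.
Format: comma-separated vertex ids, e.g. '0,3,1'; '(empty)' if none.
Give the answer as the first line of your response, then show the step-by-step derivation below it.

5

step 1: dequeue 7; queue=[2,4,6,8]; order=7
step 2: dequeue 2; queue=[4,6,8,0,1,3]; order=7,2
step 3: dequeue 4; queue=[6,8,0,1,3]; order=7,2,4
step 4: dequeue 6; queue=[8,0,1,3]; order=7,2,4,6
step 5: dequeue 8; queue=[0,1,3]; order=7,2,4,6,8
step 6: dequeue 0; queue=[1,3,5]; order=7,2,4,6,8,0
step 7: dequeue 1; queue=[3,5]; order=7,2,4,6,8,0,1
step 8: dequeue 3; queue=[5]; order=7,2,4,6,8,0,1,3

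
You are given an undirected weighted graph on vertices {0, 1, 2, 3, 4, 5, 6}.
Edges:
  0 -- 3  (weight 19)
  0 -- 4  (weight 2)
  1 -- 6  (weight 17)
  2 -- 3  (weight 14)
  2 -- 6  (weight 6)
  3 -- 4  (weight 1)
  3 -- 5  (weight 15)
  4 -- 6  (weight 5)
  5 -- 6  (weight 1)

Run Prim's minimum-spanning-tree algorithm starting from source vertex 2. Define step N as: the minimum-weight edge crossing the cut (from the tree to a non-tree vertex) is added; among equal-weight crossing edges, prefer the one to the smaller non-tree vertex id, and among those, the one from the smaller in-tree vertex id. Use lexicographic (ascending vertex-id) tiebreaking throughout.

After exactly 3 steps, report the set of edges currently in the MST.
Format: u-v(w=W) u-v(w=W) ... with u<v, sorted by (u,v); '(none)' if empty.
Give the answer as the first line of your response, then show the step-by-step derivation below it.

2-6(w=6) 4-6(w=5) 5-6(w=1)

step 1: add edge 2-6 (w=6); MST = {2-6(w=6)}
step 2: add edge 5-6 (w=1); MST = {2-6(w=6) 5-6(w=1)}
step 3: add edge 4-6 (w=5); MST = {2-6(w=6) 4-6(w=5) 5-6(w=1)}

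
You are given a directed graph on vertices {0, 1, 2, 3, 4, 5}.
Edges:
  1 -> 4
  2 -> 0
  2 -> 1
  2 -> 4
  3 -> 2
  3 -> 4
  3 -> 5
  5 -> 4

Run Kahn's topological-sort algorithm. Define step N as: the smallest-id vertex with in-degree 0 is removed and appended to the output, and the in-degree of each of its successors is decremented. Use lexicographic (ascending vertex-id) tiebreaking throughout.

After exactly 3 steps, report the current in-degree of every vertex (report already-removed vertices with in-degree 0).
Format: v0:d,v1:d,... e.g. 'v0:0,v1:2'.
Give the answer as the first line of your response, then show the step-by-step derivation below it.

v0:0,v1:0,v2:0,v3:0,v4:2,v5:0

step 1: output 3; order=[3]; indeg=(1,1,0,0,3,0)
step 2: output 2; order=[3,2]; indeg=(0,0,0,0,2,0)
step 3: output 0; order=[3,2,0]; indeg=(0,0,0,0,2,0)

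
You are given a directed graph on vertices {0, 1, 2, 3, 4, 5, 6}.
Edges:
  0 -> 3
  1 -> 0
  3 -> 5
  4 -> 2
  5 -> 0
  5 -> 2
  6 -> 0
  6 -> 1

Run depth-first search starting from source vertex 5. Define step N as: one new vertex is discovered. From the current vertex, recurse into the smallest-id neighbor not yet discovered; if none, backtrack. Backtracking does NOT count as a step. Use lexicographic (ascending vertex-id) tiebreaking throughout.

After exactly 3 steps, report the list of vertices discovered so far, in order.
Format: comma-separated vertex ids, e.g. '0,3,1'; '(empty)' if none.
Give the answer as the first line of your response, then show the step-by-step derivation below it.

5,0,3

step 1: discover 5; path=5; order=5
step 2: discover 0; path=5>0; order=5,0
step 3: discover 3; path=5>0>3; order=5,0,3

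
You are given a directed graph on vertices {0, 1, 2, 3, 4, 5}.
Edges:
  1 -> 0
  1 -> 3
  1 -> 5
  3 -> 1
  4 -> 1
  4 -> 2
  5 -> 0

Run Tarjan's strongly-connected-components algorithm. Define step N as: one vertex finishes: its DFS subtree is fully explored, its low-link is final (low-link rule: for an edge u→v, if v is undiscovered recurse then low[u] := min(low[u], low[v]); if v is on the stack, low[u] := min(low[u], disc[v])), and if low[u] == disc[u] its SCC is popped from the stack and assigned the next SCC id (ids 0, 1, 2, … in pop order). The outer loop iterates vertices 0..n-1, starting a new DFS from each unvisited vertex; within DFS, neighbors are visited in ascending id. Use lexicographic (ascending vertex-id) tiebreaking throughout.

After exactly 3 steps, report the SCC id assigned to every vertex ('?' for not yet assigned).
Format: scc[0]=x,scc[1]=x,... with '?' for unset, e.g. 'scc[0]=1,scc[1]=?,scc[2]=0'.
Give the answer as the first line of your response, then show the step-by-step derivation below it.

scc[0]=0,scc[1]=?,scc[2]=?,scc[3]=?,scc[4]=?,scc[5]=1

step 1: low=(low[0]=0,low[1]=?,low[2]=?,low[3]=?,low[4]=?,low[5]=?); scc=(scc[0]=0,scc[1]=?,scc[2]=?,scc[3]=?,scc[4]=?,scc[5]=?)
step 2: low=(low[0]=0,low[1]=1,low[2]=?,low[3]=1,low[4]=?,low[5]=?); scc=(scc[0]=0,scc[1]=?,scc[2]=?,scc[3]=?,scc[4]=?,scc[5]=?)
step 3: low=(low[0]=0,low[1]=1,low[2]=?,low[3]=1,low[4]=?,low[5]=3); scc=(scc[0]=0,scc[1]=?,scc[2]=?,scc[3]=?,scc[4]=?,scc[5]=1)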